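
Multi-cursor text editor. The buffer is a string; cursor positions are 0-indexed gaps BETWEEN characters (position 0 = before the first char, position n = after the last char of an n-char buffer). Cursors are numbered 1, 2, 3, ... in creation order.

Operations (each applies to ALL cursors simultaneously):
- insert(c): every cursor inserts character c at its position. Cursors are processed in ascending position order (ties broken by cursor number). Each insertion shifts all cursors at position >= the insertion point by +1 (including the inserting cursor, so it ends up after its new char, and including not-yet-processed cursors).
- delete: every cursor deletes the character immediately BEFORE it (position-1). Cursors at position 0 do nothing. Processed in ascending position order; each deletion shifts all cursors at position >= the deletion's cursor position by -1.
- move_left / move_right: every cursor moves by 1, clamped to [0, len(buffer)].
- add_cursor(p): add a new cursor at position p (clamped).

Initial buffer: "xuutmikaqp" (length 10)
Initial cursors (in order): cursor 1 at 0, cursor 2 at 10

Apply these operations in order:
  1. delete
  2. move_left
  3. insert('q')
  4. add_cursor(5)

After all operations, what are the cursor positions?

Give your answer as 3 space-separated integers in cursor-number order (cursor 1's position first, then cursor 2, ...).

After op 1 (delete): buffer="xuutmikaq" (len 9), cursors c1@0 c2@9, authorship .........
After op 2 (move_left): buffer="xuutmikaq" (len 9), cursors c1@0 c2@8, authorship .........
After op 3 (insert('q')): buffer="qxuutmikaqq" (len 11), cursors c1@1 c2@10, authorship 1........2.
After op 4 (add_cursor(5)): buffer="qxuutmikaqq" (len 11), cursors c1@1 c3@5 c2@10, authorship 1........2.

Answer: 1 10 5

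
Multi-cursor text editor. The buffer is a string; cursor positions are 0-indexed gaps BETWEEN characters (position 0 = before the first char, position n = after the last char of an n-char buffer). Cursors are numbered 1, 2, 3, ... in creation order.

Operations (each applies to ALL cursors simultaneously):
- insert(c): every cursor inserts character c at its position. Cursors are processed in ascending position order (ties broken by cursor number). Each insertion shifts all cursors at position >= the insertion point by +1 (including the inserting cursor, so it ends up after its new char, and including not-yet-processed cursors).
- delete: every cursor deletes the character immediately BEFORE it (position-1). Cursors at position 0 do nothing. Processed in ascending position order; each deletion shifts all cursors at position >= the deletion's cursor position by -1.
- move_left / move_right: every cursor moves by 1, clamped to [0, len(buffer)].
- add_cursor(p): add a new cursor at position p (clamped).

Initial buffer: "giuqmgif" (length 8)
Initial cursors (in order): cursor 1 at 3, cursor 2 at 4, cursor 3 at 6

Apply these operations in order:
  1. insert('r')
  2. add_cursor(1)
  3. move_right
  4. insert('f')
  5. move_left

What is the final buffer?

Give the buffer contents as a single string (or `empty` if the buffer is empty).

Answer: gifurqfrmfgriff

Derivation:
After op 1 (insert('r')): buffer="giurqrmgrif" (len 11), cursors c1@4 c2@6 c3@9, authorship ...1.2..3..
After op 2 (add_cursor(1)): buffer="giurqrmgrif" (len 11), cursors c4@1 c1@4 c2@6 c3@9, authorship ...1.2..3..
After op 3 (move_right): buffer="giurqrmgrif" (len 11), cursors c4@2 c1@5 c2@7 c3@10, authorship ...1.2..3..
After op 4 (insert('f')): buffer="gifurqfrmfgriff" (len 15), cursors c4@3 c1@7 c2@10 c3@14, authorship ..4.1.12.2.3.3.
After op 5 (move_left): buffer="gifurqfrmfgriff" (len 15), cursors c4@2 c1@6 c2@9 c3@13, authorship ..4.1.12.2.3.3.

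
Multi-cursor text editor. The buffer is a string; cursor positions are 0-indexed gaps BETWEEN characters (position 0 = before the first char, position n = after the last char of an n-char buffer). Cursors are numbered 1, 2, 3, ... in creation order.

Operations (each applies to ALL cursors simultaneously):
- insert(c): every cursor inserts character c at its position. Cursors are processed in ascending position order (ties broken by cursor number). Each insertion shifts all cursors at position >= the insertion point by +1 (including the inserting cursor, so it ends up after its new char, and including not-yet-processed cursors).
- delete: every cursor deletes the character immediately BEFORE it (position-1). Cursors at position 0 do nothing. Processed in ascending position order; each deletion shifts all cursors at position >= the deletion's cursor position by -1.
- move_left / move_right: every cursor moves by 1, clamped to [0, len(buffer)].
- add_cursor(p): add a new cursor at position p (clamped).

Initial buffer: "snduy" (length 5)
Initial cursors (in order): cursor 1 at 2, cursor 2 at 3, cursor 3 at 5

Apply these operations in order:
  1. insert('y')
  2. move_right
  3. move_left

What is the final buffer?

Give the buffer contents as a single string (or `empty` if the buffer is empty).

After op 1 (insert('y')): buffer="snydyuyy" (len 8), cursors c1@3 c2@5 c3@8, authorship ..1.2..3
After op 2 (move_right): buffer="snydyuyy" (len 8), cursors c1@4 c2@6 c3@8, authorship ..1.2..3
After op 3 (move_left): buffer="snydyuyy" (len 8), cursors c1@3 c2@5 c3@7, authorship ..1.2..3

Answer: snydyuyy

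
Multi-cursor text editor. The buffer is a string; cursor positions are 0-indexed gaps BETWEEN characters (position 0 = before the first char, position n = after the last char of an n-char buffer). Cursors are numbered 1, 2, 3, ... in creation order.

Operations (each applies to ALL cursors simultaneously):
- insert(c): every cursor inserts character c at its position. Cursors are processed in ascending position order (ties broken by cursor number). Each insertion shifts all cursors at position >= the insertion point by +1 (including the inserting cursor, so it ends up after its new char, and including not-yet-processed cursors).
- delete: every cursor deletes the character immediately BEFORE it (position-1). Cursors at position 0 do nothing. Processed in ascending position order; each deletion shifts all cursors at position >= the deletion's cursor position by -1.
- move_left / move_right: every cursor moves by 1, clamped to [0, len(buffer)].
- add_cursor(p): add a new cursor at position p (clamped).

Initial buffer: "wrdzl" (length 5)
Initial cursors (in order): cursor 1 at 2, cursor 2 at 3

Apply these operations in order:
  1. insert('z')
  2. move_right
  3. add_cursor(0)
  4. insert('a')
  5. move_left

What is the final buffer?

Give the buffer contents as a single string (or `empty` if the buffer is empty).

Answer: awrzdazzal

Derivation:
After op 1 (insert('z')): buffer="wrzdzzl" (len 7), cursors c1@3 c2@5, authorship ..1.2..
After op 2 (move_right): buffer="wrzdzzl" (len 7), cursors c1@4 c2@6, authorship ..1.2..
After op 3 (add_cursor(0)): buffer="wrzdzzl" (len 7), cursors c3@0 c1@4 c2@6, authorship ..1.2..
After op 4 (insert('a')): buffer="awrzdazzal" (len 10), cursors c3@1 c1@6 c2@9, authorship 3..1.12.2.
After op 5 (move_left): buffer="awrzdazzal" (len 10), cursors c3@0 c1@5 c2@8, authorship 3..1.12.2.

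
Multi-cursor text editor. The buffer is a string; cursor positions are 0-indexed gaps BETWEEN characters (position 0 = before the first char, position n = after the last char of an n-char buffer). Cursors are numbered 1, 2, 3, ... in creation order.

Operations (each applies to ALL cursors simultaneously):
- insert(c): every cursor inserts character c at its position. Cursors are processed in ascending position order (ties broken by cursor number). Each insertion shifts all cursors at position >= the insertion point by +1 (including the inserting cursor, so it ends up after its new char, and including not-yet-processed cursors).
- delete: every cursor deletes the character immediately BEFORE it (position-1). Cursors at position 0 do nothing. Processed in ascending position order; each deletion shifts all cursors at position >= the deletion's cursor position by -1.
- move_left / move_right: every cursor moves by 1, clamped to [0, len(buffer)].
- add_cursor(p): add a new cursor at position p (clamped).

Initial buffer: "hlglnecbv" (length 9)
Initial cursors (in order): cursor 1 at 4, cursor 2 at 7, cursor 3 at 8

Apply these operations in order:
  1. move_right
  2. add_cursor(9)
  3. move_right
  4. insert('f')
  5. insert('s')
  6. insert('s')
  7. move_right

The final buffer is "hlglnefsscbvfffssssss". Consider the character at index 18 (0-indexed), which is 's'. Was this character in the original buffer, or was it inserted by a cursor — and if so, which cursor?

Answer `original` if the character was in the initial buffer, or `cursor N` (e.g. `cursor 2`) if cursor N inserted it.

Answer: cursor 2

Derivation:
After op 1 (move_right): buffer="hlglnecbv" (len 9), cursors c1@5 c2@8 c3@9, authorship .........
After op 2 (add_cursor(9)): buffer="hlglnecbv" (len 9), cursors c1@5 c2@8 c3@9 c4@9, authorship .........
After op 3 (move_right): buffer="hlglnecbv" (len 9), cursors c1@6 c2@9 c3@9 c4@9, authorship .........
After op 4 (insert('f')): buffer="hlglnefcbvfff" (len 13), cursors c1@7 c2@13 c3@13 c4@13, authorship ......1...234
After op 5 (insert('s')): buffer="hlglnefscbvfffsss" (len 17), cursors c1@8 c2@17 c3@17 c4@17, authorship ......11...234234
After op 6 (insert('s')): buffer="hlglnefsscbvfffssssss" (len 21), cursors c1@9 c2@21 c3@21 c4@21, authorship ......111...234234234
After op 7 (move_right): buffer="hlglnefsscbvfffssssss" (len 21), cursors c1@10 c2@21 c3@21 c4@21, authorship ......111...234234234
Authorship (.=original, N=cursor N): . . . . . . 1 1 1 . . . 2 3 4 2 3 4 2 3 4
Index 18: author = 2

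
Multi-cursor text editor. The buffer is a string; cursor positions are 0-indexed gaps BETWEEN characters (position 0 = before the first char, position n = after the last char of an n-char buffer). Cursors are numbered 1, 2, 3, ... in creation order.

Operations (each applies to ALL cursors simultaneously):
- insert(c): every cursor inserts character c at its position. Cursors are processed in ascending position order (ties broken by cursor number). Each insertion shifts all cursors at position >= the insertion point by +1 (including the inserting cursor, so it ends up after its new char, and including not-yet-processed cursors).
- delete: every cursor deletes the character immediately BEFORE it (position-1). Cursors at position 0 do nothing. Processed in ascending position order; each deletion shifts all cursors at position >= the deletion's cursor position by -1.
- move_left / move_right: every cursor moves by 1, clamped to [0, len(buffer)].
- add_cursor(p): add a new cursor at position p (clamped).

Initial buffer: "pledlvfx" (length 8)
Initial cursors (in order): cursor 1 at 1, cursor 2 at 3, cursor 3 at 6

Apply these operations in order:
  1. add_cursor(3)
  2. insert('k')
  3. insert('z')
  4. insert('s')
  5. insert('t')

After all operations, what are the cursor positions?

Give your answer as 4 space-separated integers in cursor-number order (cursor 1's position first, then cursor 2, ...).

Answer: 5 15 22 15

Derivation:
After op 1 (add_cursor(3)): buffer="pledlvfx" (len 8), cursors c1@1 c2@3 c4@3 c3@6, authorship ........
After op 2 (insert('k')): buffer="pklekkdlvkfx" (len 12), cursors c1@2 c2@6 c4@6 c3@10, authorship .1..24...3..
After op 3 (insert('z')): buffer="pkzlekkzzdlvkzfx" (len 16), cursors c1@3 c2@9 c4@9 c3@14, authorship .11..2424...33..
After op 4 (insert('s')): buffer="pkzslekkzzssdlvkzsfx" (len 20), cursors c1@4 c2@12 c4@12 c3@18, authorship .111..242424...333..
After op 5 (insert('t')): buffer="pkzstlekkzzssttdlvkzstfx" (len 24), cursors c1@5 c2@15 c4@15 c3@22, authorship .1111..24242424...3333..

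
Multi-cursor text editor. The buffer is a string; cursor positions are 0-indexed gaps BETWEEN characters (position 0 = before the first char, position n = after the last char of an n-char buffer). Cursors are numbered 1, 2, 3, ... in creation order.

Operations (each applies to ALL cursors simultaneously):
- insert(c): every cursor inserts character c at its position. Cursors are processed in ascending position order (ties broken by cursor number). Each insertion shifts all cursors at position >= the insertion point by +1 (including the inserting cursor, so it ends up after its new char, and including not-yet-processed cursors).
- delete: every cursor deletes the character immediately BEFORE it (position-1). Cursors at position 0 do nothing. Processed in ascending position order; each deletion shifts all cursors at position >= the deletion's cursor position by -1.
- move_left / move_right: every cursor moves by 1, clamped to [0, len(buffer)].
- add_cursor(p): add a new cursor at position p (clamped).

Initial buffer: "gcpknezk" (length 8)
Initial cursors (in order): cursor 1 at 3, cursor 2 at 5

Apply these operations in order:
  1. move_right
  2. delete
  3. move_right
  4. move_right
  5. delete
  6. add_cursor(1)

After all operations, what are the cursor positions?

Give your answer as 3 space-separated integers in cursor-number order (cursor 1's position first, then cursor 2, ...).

After op 1 (move_right): buffer="gcpknezk" (len 8), cursors c1@4 c2@6, authorship ........
After op 2 (delete): buffer="gcpnzk" (len 6), cursors c1@3 c2@4, authorship ......
After op 3 (move_right): buffer="gcpnzk" (len 6), cursors c1@4 c2@5, authorship ......
After op 4 (move_right): buffer="gcpnzk" (len 6), cursors c1@5 c2@6, authorship ......
After op 5 (delete): buffer="gcpn" (len 4), cursors c1@4 c2@4, authorship ....
After op 6 (add_cursor(1)): buffer="gcpn" (len 4), cursors c3@1 c1@4 c2@4, authorship ....

Answer: 4 4 1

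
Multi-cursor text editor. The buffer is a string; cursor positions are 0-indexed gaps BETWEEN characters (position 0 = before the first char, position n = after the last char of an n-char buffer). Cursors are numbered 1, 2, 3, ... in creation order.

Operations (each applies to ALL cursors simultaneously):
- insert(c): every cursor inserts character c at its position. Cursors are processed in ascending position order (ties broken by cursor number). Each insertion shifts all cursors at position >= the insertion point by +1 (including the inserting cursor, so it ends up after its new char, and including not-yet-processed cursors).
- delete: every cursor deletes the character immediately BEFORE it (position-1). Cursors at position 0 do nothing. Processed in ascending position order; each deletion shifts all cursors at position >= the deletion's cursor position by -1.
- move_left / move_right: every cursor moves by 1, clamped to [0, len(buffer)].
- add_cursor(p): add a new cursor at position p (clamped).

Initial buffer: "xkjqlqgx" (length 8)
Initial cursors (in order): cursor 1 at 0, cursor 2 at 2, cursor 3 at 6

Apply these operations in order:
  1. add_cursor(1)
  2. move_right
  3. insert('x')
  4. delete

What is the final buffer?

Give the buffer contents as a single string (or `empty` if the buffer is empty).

After op 1 (add_cursor(1)): buffer="xkjqlqgx" (len 8), cursors c1@0 c4@1 c2@2 c3@6, authorship ........
After op 2 (move_right): buffer="xkjqlqgx" (len 8), cursors c1@1 c4@2 c2@3 c3@7, authorship ........
After op 3 (insert('x')): buffer="xxkxjxqlqgxx" (len 12), cursors c1@2 c4@4 c2@6 c3@11, authorship .1.4.2....3.
After op 4 (delete): buffer="xkjqlqgx" (len 8), cursors c1@1 c4@2 c2@3 c3@7, authorship ........

Answer: xkjqlqgx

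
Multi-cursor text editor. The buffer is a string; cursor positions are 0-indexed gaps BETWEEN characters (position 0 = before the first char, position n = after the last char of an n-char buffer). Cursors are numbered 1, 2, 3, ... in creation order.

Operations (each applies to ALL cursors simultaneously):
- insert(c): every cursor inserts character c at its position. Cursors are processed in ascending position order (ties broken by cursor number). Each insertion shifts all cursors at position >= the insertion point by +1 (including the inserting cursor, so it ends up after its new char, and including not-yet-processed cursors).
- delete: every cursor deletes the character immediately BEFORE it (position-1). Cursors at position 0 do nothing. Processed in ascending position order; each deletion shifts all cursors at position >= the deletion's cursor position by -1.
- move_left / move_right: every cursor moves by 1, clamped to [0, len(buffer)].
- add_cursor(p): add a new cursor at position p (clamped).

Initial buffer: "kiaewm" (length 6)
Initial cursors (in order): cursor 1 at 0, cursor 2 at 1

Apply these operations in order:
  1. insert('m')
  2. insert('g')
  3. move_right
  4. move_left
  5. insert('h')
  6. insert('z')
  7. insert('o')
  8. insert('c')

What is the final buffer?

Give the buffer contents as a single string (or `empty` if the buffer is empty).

After op 1 (insert('m')): buffer="mkmiaewm" (len 8), cursors c1@1 c2@3, authorship 1.2.....
After op 2 (insert('g')): buffer="mgkmgiaewm" (len 10), cursors c1@2 c2@5, authorship 11.22.....
After op 3 (move_right): buffer="mgkmgiaewm" (len 10), cursors c1@3 c2@6, authorship 11.22.....
After op 4 (move_left): buffer="mgkmgiaewm" (len 10), cursors c1@2 c2@5, authorship 11.22.....
After op 5 (insert('h')): buffer="mghkmghiaewm" (len 12), cursors c1@3 c2@7, authorship 111.222.....
After op 6 (insert('z')): buffer="mghzkmghziaewm" (len 14), cursors c1@4 c2@9, authorship 1111.2222.....
After op 7 (insert('o')): buffer="mghzokmghzoiaewm" (len 16), cursors c1@5 c2@11, authorship 11111.22222.....
After op 8 (insert('c')): buffer="mghzockmghzociaewm" (len 18), cursors c1@6 c2@13, authorship 111111.222222.....

Answer: mghzockmghzociaewm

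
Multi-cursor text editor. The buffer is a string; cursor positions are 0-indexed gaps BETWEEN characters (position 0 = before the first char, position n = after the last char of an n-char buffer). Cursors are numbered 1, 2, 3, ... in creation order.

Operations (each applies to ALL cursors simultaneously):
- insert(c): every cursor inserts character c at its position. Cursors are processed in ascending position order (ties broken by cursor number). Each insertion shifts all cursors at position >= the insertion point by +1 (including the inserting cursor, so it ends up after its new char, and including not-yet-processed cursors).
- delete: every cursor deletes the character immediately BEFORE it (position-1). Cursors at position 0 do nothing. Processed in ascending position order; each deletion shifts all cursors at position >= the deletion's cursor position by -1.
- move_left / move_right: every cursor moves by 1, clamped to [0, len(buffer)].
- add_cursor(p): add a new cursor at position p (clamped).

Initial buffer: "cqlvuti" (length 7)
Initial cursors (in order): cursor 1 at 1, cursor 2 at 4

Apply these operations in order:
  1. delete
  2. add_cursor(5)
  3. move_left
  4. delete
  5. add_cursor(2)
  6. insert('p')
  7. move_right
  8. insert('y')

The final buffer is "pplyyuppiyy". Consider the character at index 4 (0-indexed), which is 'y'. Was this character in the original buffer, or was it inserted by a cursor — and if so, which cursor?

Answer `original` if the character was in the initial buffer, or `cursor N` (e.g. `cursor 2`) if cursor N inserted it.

Answer: cursor 2

Derivation:
After op 1 (delete): buffer="qluti" (len 5), cursors c1@0 c2@2, authorship .....
After op 2 (add_cursor(5)): buffer="qluti" (len 5), cursors c1@0 c2@2 c3@5, authorship .....
After op 3 (move_left): buffer="qluti" (len 5), cursors c1@0 c2@1 c3@4, authorship .....
After op 4 (delete): buffer="lui" (len 3), cursors c1@0 c2@0 c3@2, authorship ...
After op 5 (add_cursor(2)): buffer="lui" (len 3), cursors c1@0 c2@0 c3@2 c4@2, authorship ...
After op 6 (insert('p')): buffer="ppluppi" (len 7), cursors c1@2 c2@2 c3@6 c4@6, authorship 12..34.
After op 7 (move_right): buffer="ppluppi" (len 7), cursors c1@3 c2@3 c3@7 c4@7, authorship 12..34.
After op 8 (insert('y')): buffer="pplyyuppiyy" (len 11), cursors c1@5 c2@5 c3@11 c4@11, authorship 12.12.34.34
Authorship (.=original, N=cursor N): 1 2 . 1 2 . 3 4 . 3 4
Index 4: author = 2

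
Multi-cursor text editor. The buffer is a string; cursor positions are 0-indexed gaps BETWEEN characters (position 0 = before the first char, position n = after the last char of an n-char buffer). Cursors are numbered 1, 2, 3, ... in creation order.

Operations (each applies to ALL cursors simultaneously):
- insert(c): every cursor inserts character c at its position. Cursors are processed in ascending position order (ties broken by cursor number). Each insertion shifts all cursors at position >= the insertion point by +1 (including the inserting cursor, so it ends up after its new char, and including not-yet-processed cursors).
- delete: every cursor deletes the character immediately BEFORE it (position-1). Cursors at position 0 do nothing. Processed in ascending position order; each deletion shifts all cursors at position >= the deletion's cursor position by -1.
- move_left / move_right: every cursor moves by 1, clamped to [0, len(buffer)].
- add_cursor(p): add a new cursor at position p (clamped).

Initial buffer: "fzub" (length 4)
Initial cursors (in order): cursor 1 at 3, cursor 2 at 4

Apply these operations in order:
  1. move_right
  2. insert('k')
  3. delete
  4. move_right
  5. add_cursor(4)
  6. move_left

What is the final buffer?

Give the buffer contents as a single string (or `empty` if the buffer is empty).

Answer: fzub

Derivation:
After op 1 (move_right): buffer="fzub" (len 4), cursors c1@4 c2@4, authorship ....
After op 2 (insert('k')): buffer="fzubkk" (len 6), cursors c1@6 c2@6, authorship ....12
After op 3 (delete): buffer="fzub" (len 4), cursors c1@4 c2@4, authorship ....
After op 4 (move_right): buffer="fzub" (len 4), cursors c1@4 c2@4, authorship ....
After op 5 (add_cursor(4)): buffer="fzub" (len 4), cursors c1@4 c2@4 c3@4, authorship ....
After op 6 (move_left): buffer="fzub" (len 4), cursors c1@3 c2@3 c3@3, authorship ....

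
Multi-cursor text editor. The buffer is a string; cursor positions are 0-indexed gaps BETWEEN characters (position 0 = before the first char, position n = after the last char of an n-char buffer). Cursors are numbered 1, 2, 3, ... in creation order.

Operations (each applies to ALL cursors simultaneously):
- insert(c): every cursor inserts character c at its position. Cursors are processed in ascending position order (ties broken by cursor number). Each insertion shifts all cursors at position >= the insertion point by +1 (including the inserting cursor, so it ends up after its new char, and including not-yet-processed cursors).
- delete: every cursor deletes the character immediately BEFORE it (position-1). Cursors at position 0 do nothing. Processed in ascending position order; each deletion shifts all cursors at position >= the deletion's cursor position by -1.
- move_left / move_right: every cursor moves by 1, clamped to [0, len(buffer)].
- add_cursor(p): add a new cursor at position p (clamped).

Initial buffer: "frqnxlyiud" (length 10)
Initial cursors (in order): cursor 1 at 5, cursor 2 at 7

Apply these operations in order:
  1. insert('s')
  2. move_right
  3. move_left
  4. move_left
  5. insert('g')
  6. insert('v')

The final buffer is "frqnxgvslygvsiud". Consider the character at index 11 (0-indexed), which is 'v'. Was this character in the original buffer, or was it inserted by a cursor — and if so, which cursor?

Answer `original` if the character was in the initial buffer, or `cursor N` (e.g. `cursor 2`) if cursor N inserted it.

After op 1 (insert('s')): buffer="frqnxslysiud" (len 12), cursors c1@6 c2@9, authorship .....1..2...
After op 2 (move_right): buffer="frqnxslysiud" (len 12), cursors c1@7 c2@10, authorship .....1..2...
After op 3 (move_left): buffer="frqnxslysiud" (len 12), cursors c1@6 c2@9, authorship .....1..2...
After op 4 (move_left): buffer="frqnxslysiud" (len 12), cursors c1@5 c2@8, authorship .....1..2...
After op 5 (insert('g')): buffer="frqnxgslygsiud" (len 14), cursors c1@6 c2@10, authorship .....11..22...
After op 6 (insert('v')): buffer="frqnxgvslygvsiud" (len 16), cursors c1@7 c2@12, authorship .....111..222...
Authorship (.=original, N=cursor N): . . . . . 1 1 1 . . 2 2 2 . . .
Index 11: author = 2

Answer: cursor 2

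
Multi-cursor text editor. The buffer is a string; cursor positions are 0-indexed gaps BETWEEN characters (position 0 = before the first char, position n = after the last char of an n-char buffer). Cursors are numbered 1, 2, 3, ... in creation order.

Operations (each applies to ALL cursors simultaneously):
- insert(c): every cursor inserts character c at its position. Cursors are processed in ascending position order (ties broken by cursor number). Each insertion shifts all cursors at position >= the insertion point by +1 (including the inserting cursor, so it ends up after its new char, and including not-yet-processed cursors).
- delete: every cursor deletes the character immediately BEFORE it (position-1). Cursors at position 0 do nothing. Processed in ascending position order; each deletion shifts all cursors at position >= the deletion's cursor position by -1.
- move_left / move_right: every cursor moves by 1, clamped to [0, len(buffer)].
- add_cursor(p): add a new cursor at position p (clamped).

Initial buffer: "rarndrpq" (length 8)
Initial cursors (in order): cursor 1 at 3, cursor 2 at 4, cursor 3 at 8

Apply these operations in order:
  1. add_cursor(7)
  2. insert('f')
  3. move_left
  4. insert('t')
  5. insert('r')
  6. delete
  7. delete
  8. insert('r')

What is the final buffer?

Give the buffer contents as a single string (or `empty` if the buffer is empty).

Answer: rarrfnrfdrprfqrf

Derivation:
After op 1 (add_cursor(7)): buffer="rarndrpq" (len 8), cursors c1@3 c2@4 c4@7 c3@8, authorship ........
After op 2 (insert('f')): buffer="rarfnfdrpfqf" (len 12), cursors c1@4 c2@6 c4@10 c3@12, authorship ...1.2...4.3
After op 3 (move_left): buffer="rarfnfdrpfqf" (len 12), cursors c1@3 c2@5 c4@9 c3@11, authorship ...1.2...4.3
After op 4 (insert('t')): buffer="rartfntfdrptfqtf" (len 16), cursors c1@4 c2@7 c4@12 c3@15, authorship ...11.22...44.33
After op 5 (insert('r')): buffer="rartrfntrfdrptrfqtrf" (len 20), cursors c1@5 c2@9 c4@15 c3@19, authorship ...111.222...444.333
After op 6 (delete): buffer="rartfntfdrptfqtf" (len 16), cursors c1@4 c2@7 c4@12 c3@15, authorship ...11.22...44.33
After op 7 (delete): buffer="rarfnfdrpfqf" (len 12), cursors c1@3 c2@5 c4@9 c3@11, authorship ...1.2...4.3
After op 8 (insert('r')): buffer="rarrfnrfdrprfqrf" (len 16), cursors c1@4 c2@7 c4@12 c3@15, authorship ...11.22...44.33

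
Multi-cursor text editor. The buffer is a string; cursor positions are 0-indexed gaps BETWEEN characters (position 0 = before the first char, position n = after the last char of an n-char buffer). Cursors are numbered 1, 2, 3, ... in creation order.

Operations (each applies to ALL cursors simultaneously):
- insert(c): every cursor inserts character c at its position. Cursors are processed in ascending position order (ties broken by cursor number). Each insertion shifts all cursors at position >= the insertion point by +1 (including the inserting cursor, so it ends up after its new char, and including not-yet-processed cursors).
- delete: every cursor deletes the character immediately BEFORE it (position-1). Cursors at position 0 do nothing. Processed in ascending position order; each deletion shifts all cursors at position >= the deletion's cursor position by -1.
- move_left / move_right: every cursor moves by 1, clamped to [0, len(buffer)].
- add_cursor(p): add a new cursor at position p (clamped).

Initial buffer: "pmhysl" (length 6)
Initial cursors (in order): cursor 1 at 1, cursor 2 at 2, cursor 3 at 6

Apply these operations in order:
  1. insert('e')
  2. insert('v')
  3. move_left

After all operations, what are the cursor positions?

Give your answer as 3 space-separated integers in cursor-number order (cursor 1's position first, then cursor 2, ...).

Answer: 2 5 11

Derivation:
After op 1 (insert('e')): buffer="pemehysle" (len 9), cursors c1@2 c2@4 c3@9, authorship .1.2....3
After op 2 (insert('v')): buffer="pevmevhyslev" (len 12), cursors c1@3 c2@6 c3@12, authorship .11.22....33
After op 3 (move_left): buffer="pevmevhyslev" (len 12), cursors c1@2 c2@5 c3@11, authorship .11.22....33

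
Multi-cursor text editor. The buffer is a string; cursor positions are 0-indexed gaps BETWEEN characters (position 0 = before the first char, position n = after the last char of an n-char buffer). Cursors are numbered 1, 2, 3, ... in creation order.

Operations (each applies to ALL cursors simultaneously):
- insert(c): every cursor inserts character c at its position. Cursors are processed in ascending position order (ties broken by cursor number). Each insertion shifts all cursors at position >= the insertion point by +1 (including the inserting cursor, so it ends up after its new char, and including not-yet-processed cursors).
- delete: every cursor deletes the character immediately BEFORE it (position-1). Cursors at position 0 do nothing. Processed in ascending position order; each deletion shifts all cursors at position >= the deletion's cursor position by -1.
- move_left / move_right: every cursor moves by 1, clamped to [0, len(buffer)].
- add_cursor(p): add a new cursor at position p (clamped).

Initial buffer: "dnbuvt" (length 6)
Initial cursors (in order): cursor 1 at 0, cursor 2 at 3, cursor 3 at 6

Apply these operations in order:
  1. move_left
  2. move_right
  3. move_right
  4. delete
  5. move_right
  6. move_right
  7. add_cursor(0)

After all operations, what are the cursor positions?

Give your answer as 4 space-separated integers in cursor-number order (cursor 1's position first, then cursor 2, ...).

After op 1 (move_left): buffer="dnbuvt" (len 6), cursors c1@0 c2@2 c3@5, authorship ......
After op 2 (move_right): buffer="dnbuvt" (len 6), cursors c1@1 c2@3 c3@6, authorship ......
After op 3 (move_right): buffer="dnbuvt" (len 6), cursors c1@2 c2@4 c3@6, authorship ......
After op 4 (delete): buffer="dbv" (len 3), cursors c1@1 c2@2 c3@3, authorship ...
After op 5 (move_right): buffer="dbv" (len 3), cursors c1@2 c2@3 c3@3, authorship ...
After op 6 (move_right): buffer="dbv" (len 3), cursors c1@3 c2@3 c3@3, authorship ...
After op 7 (add_cursor(0)): buffer="dbv" (len 3), cursors c4@0 c1@3 c2@3 c3@3, authorship ...

Answer: 3 3 3 0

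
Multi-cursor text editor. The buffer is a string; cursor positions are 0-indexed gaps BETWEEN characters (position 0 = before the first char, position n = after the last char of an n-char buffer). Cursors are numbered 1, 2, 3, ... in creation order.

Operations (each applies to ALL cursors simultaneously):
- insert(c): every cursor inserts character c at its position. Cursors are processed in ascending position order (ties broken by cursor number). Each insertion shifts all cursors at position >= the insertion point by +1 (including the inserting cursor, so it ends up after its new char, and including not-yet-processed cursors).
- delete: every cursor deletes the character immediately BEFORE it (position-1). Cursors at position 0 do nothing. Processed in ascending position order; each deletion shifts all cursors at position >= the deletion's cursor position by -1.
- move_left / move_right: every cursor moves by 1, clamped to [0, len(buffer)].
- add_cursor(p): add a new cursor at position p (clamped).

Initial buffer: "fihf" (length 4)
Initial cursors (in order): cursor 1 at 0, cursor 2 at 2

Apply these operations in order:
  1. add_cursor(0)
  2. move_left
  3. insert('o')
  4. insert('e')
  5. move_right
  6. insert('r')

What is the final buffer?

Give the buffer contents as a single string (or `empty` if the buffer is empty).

After op 1 (add_cursor(0)): buffer="fihf" (len 4), cursors c1@0 c3@0 c2@2, authorship ....
After op 2 (move_left): buffer="fihf" (len 4), cursors c1@0 c3@0 c2@1, authorship ....
After op 3 (insert('o')): buffer="oofoihf" (len 7), cursors c1@2 c3@2 c2@4, authorship 13.2...
After op 4 (insert('e')): buffer="ooeefoeihf" (len 10), cursors c1@4 c3@4 c2@7, authorship 1313.22...
After op 5 (move_right): buffer="ooeefoeihf" (len 10), cursors c1@5 c3@5 c2@8, authorship 1313.22...
After op 6 (insert('r')): buffer="ooeefrroeirhf" (len 13), cursors c1@7 c3@7 c2@11, authorship 1313.1322.2..

Answer: ooeefrroeirhf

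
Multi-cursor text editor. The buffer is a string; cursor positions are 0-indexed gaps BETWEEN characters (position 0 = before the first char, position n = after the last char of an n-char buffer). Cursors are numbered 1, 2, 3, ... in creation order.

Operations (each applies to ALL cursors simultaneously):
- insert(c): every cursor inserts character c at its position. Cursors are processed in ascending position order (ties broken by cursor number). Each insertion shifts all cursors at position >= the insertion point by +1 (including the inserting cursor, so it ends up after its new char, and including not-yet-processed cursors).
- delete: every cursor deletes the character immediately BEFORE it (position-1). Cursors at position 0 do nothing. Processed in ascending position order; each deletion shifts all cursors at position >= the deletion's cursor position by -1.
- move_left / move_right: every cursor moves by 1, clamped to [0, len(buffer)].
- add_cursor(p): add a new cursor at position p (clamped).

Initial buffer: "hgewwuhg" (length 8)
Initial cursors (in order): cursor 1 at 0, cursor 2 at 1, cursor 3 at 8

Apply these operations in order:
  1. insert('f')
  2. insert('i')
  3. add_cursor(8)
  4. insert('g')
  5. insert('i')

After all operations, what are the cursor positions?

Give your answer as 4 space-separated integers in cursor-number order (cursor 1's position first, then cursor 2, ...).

After op 1 (insert('f')): buffer="fhfgewwuhgf" (len 11), cursors c1@1 c2@3 c3@11, authorship 1.2.......3
After op 2 (insert('i')): buffer="fihfigewwuhgfi" (len 14), cursors c1@2 c2@5 c3@14, authorship 11.22.......33
After op 3 (add_cursor(8)): buffer="fihfigewwuhgfi" (len 14), cursors c1@2 c2@5 c4@8 c3@14, authorship 11.22.......33
After op 4 (insert('g')): buffer="fighfiggewgwuhgfig" (len 18), cursors c1@3 c2@7 c4@11 c3@18, authorship 111.222...4....333
After op 5 (insert('i')): buffer="figihfigigewgiwuhgfigi" (len 22), cursors c1@4 c2@9 c4@14 c3@22, authorship 1111.2222...44....3333

Answer: 4 9 22 14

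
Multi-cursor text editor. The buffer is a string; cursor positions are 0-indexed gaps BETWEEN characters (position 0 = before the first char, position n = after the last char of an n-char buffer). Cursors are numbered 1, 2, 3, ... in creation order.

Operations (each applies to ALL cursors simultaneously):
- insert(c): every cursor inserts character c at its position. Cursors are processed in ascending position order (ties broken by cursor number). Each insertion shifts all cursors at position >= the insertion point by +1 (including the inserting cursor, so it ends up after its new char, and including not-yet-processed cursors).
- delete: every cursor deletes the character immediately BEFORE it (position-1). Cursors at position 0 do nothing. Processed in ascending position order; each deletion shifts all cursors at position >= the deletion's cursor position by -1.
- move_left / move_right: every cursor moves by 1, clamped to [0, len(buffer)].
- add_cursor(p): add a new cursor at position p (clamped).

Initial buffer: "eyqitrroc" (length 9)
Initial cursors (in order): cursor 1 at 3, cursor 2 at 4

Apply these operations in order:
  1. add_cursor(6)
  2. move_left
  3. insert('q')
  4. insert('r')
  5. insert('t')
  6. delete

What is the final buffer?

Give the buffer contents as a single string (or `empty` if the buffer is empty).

After op 1 (add_cursor(6)): buffer="eyqitrroc" (len 9), cursors c1@3 c2@4 c3@6, authorship .........
After op 2 (move_left): buffer="eyqitrroc" (len 9), cursors c1@2 c2@3 c3@5, authorship .........
After op 3 (insert('q')): buffer="eyqqqitqrroc" (len 12), cursors c1@3 c2@5 c3@8, authorship ..1.2..3....
After op 4 (insert('r')): buffer="eyqrqqritqrrroc" (len 15), cursors c1@4 c2@7 c3@11, authorship ..11.22..33....
After op 5 (insert('t')): buffer="eyqrtqqrtitqrtrroc" (len 18), cursors c1@5 c2@9 c3@14, authorship ..111.222..333....
After op 6 (delete): buffer="eyqrqqritqrrroc" (len 15), cursors c1@4 c2@7 c3@11, authorship ..11.22..33....

Answer: eyqrqqritqrrroc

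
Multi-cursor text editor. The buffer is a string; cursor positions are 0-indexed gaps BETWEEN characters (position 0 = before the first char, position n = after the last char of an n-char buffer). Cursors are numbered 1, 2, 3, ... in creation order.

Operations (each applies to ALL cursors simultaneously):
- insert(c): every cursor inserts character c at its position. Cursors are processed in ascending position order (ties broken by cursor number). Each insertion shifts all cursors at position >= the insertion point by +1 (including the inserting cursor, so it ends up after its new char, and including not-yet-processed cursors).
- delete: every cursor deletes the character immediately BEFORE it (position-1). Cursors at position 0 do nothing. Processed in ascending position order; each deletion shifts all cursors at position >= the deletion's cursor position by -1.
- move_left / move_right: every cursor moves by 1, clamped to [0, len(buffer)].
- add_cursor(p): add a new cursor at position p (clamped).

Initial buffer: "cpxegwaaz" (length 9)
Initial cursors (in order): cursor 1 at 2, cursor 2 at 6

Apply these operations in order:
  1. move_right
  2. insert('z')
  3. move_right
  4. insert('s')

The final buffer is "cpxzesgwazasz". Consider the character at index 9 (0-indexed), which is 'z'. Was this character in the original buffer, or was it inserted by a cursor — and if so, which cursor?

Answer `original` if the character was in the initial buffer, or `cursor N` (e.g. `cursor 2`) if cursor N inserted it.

After op 1 (move_right): buffer="cpxegwaaz" (len 9), cursors c1@3 c2@7, authorship .........
After op 2 (insert('z')): buffer="cpxzegwazaz" (len 11), cursors c1@4 c2@9, authorship ...1....2..
After op 3 (move_right): buffer="cpxzegwazaz" (len 11), cursors c1@5 c2@10, authorship ...1....2..
After op 4 (insert('s')): buffer="cpxzesgwazasz" (len 13), cursors c1@6 c2@12, authorship ...1.1...2.2.
Authorship (.=original, N=cursor N): . . . 1 . 1 . . . 2 . 2 .
Index 9: author = 2

Answer: cursor 2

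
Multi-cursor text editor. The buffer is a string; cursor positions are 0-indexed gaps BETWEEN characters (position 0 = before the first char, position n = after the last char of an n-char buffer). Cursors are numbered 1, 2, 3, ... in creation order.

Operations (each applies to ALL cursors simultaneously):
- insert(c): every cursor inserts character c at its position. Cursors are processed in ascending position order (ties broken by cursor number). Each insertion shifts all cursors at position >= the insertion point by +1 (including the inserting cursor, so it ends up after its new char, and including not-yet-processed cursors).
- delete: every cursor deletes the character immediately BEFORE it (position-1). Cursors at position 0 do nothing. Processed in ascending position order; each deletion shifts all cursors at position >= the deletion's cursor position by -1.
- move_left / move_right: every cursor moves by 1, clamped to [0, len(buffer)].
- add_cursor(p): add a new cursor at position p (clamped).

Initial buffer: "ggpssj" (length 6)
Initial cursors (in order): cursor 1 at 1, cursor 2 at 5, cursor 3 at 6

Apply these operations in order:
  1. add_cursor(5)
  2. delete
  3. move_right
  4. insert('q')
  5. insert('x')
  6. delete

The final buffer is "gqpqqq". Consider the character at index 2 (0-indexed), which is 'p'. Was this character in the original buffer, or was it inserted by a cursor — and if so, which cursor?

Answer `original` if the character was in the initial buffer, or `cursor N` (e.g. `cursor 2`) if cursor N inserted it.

After op 1 (add_cursor(5)): buffer="ggpssj" (len 6), cursors c1@1 c2@5 c4@5 c3@6, authorship ......
After op 2 (delete): buffer="gp" (len 2), cursors c1@0 c2@2 c3@2 c4@2, authorship ..
After op 3 (move_right): buffer="gp" (len 2), cursors c1@1 c2@2 c3@2 c4@2, authorship ..
After op 4 (insert('q')): buffer="gqpqqq" (len 6), cursors c1@2 c2@6 c3@6 c4@6, authorship .1.234
After op 5 (insert('x')): buffer="gqxpqqqxxx" (len 10), cursors c1@3 c2@10 c3@10 c4@10, authorship .11.234234
After op 6 (delete): buffer="gqpqqq" (len 6), cursors c1@2 c2@6 c3@6 c4@6, authorship .1.234
Authorship (.=original, N=cursor N): . 1 . 2 3 4
Index 2: author = original

Answer: original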